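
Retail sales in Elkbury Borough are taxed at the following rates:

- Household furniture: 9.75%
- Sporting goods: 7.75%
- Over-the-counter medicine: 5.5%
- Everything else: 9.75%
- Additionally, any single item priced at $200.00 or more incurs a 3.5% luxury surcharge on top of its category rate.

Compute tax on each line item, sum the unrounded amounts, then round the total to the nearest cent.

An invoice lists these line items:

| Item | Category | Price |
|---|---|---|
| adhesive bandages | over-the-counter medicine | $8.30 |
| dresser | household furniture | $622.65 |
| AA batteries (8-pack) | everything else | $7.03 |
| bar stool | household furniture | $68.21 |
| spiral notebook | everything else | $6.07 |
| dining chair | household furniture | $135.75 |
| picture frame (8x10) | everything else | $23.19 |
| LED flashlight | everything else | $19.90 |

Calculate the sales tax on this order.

Adhesive bandages $8.30: over-the-counter medicine → 5.5% → $0.4565
Dresser $622.65: household furniture → 9.75% + 3.5% surcharge = 13.25% → $82.501125
AA batteries (8-pack) $7.03: everything else → 9.75% → $0.685425
Bar stool $68.21: household furniture → 9.75% → $6.650475
Spiral notebook $6.07: everything else → 9.75% → $0.591825
Dining chair $135.75: household furniture → 9.75% → $13.235625
Picture frame (8x10) $23.19: everything else → 9.75% → $2.261025
LED flashlight $19.90: everything else → 9.75% → $1.94025
Unrounded tax sum = $108.32225 → $108.32

$108.32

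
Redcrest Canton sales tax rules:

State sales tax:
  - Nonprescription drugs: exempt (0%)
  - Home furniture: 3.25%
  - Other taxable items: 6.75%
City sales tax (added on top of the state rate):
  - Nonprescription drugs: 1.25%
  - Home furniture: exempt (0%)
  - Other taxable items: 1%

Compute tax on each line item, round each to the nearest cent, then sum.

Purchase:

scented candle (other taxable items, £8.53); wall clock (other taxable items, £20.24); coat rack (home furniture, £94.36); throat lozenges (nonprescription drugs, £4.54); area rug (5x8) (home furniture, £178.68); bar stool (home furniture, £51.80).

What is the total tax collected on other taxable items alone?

£2.23

Scented candle £8.53: other taxable items → 6.75% + 1% city = 7.75% → £0.66
Wall clock £20.24: other taxable items → 6.75% + 1% city = 7.75% → £1.57
Tax on other taxable items = £0.66 + £1.57 = £2.23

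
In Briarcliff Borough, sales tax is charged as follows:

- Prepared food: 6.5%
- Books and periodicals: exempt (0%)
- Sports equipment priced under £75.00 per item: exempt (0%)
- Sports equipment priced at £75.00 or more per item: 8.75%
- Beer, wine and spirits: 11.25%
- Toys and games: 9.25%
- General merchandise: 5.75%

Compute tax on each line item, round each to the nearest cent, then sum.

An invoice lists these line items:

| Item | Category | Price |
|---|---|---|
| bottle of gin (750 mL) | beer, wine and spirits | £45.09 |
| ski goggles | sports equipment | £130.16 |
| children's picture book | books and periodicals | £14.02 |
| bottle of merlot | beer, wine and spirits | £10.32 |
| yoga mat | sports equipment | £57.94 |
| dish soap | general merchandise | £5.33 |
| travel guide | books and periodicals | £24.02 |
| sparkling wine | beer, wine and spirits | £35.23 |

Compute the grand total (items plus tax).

Bottle of gin (750 mL) £45.09: beer, wine and spirits → 11.25% → £5.07
Ski goggles £130.16: sports equipment, £75.00 or more → 8.75% → £11.39
Children's picture book £14.02: books and periodicals → 0% → £0.00
Bottle of merlot £10.32: beer, wine and spirits → 11.25% → £1.16
Yoga mat £57.94: sports equipment, under £75.00 → 0% → £0.00
Dish soap £5.33: general merchandise → 5.75% → £0.31
Travel guide £24.02: books and periodicals → 0% → £0.00
Sparkling wine £35.23: beer, wine and spirits → 11.25% → £3.96
Subtotal = £322.11; tax = £21.89; total due = £344.00

£344.00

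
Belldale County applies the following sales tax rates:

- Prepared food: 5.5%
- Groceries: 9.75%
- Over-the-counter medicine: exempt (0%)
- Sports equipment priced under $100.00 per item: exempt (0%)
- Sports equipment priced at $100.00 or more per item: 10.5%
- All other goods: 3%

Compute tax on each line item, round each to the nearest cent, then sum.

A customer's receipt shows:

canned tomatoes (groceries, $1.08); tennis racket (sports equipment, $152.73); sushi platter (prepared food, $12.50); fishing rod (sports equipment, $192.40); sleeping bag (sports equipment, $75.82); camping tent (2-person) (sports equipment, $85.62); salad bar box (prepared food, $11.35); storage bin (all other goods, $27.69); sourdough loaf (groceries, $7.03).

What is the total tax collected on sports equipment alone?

$36.24

Tennis racket $152.73: sports equipment, $100.00 or more → 10.5% → $16.04
Fishing rod $192.40: sports equipment, $100.00 or more → 10.5% → $20.20
Sleeping bag $75.82: sports equipment, under $100.00 → 0% → $0.00
Camping tent (2-person) $85.62: sports equipment, under $100.00 → 0% → $0.00
Tax on sports equipment = $16.04 + $20.20 + $0.00 + $0.00 = $36.24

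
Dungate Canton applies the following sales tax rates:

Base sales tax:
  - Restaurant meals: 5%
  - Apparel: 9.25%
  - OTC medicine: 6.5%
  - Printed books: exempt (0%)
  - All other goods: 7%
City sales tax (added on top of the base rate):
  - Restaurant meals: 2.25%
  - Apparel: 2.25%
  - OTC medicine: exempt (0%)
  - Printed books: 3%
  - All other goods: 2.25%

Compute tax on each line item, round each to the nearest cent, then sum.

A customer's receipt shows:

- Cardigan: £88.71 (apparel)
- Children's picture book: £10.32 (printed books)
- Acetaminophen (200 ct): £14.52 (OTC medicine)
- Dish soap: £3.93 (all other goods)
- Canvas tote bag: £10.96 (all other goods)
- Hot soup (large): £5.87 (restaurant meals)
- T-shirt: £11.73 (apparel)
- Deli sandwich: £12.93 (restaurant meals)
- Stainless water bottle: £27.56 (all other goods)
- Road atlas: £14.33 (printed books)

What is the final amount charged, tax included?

£219.38

Cardigan £88.71: apparel → 9.25% + 2.25% city = 11.5% → £10.20
Children's picture book £10.32: printed books → 0% + 3% city = 3% → £0.31
Acetaminophen (200 ct) £14.52: OTC medicine → 6.5% + 0% city = 6.5% → £0.94
Dish soap £3.93: all other goods → 7% + 2.25% city = 9.25% → £0.36
Canvas tote bag £10.96: all other goods → 7% + 2.25% city = 9.25% → £1.01
Hot soup (large) £5.87: restaurant meals → 5% + 2.25% city = 7.25% → £0.43
T-shirt £11.73: apparel → 9.25% + 2.25% city = 11.5% → £1.35
Deli sandwich £12.93: restaurant meals → 5% + 2.25% city = 7.25% → £0.94
Stainless water bottle £27.56: all other goods → 7% + 2.25% city = 9.25% → £2.55
Road atlas £14.33: printed books → 0% + 3% city = 3% → £0.43
Subtotal = £200.86; tax = £18.52; total due = £219.38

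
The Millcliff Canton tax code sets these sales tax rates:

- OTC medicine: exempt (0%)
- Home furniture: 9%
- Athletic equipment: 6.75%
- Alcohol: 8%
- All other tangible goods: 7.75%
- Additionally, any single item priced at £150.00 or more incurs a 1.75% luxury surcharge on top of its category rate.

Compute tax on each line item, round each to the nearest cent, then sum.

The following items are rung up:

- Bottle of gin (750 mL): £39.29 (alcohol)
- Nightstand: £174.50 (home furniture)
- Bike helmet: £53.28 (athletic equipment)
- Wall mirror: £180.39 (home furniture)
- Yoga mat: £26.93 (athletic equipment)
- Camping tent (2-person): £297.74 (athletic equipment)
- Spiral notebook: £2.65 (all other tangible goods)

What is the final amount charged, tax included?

Bottle of gin (750 mL) £39.29: alcohol → 8% → £3.14
Nightstand £174.50: home furniture → 9% + 1.75% surcharge = 10.75% → £18.76
Bike helmet £53.28: athletic equipment → 6.75% → £3.60
Wall mirror £180.39: home furniture → 9% + 1.75% surcharge = 10.75% → £19.39
Yoga mat £26.93: athletic equipment → 6.75% → £1.82
Camping tent (2-person) £297.74: athletic equipment → 6.75% + 1.75% surcharge = 8.5% → £25.31
Spiral notebook £2.65: all other tangible goods → 7.75% → £0.21
Subtotal = £774.78; tax = £72.23; total due = £847.01

£847.01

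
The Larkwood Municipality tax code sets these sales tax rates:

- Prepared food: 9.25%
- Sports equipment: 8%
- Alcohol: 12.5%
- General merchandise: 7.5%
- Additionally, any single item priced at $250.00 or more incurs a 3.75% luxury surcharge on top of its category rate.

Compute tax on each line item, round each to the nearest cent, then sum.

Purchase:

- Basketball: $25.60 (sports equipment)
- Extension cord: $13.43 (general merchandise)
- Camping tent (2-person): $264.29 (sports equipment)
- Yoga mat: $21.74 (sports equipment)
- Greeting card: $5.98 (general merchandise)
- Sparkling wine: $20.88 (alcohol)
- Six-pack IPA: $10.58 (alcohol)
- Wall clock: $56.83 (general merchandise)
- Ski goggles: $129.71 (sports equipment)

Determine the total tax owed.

$54.87

Basketball $25.60: sports equipment → 8% → $2.05
Extension cord $13.43: general merchandise → 7.5% → $1.01
Camping tent (2-person) $264.29: sports equipment → 8% + 3.75% surcharge = 11.75% → $31.05
Yoga mat $21.74: sports equipment → 8% → $1.74
Greeting card $5.98: general merchandise → 7.5% → $0.45
Sparkling wine $20.88: alcohol → 12.5% → $2.61
Six-pack IPA $10.58: alcohol → 12.5% → $1.32
Wall clock $56.83: general merchandise → 7.5% → $4.26
Ski goggles $129.71: sports equipment → 8% → $10.38
Total tax = $2.05 + $1.01 + $31.05 + $1.74 + $0.45 + $2.61 + $1.32 + $4.26 + $10.38 = $54.87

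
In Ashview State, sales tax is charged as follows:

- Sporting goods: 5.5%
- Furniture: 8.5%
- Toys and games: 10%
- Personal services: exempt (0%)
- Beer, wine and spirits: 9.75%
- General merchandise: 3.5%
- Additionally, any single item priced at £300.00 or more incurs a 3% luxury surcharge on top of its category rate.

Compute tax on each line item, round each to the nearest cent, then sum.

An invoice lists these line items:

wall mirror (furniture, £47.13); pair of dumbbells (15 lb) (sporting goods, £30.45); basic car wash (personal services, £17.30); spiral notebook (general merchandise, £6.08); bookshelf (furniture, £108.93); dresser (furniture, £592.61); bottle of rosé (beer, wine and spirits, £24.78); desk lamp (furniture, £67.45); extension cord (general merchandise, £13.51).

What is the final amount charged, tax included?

£1000.16

Wall mirror £47.13: furniture → 8.5% → £4.01
Pair of dumbbells (15 lb) £30.45: sporting goods → 5.5% → £1.67
Basic car wash £17.30: personal services → 0% → £0.00
Spiral notebook £6.08: general merchandise → 3.5% → £0.21
Bookshelf £108.93: furniture → 8.5% → £9.26
Dresser £592.61: furniture → 8.5% + 3% surcharge = 11.5% → £68.15
Bottle of rosé £24.78: beer, wine and spirits → 9.75% → £2.42
Desk lamp £67.45: furniture → 8.5% → £5.73
Extension cord £13.51: general merchandise → 3.5% → £0.47
Subtotal = £908.24; tax = £91.92; total due = £1000.16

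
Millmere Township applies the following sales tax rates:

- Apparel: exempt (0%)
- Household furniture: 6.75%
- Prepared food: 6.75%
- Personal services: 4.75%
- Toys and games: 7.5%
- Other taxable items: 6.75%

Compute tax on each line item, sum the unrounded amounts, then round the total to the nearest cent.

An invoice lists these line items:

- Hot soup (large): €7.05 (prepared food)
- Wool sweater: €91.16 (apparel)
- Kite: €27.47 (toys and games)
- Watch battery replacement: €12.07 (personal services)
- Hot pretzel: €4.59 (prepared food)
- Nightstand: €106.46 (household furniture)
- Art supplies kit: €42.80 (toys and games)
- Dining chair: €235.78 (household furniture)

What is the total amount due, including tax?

€557.11

Hot soup (large) €7.05: prepared food → 6.75% → €0.475875
Wool sweater €91.16: apparel → 0% → €0.00
Kite €27.47: toys and games → 7.5% → €2.06025
Watch battery replacement €12.07: personal services → 4.75% → €0.573325
Hot pretzel €4.59: prepared food → 6.75% → €0.309825
Nightstand €106.46: household furniture → 6.75% → €7.18605
Art supplies kit €42.80: toys and games → 7.5% → €3.21
Dining chair €235.78: household furniture → 6.75% → €15.91515
Subtotal = €527.38; unrounded tax = €29.730475 → €29.73; total due = €557.11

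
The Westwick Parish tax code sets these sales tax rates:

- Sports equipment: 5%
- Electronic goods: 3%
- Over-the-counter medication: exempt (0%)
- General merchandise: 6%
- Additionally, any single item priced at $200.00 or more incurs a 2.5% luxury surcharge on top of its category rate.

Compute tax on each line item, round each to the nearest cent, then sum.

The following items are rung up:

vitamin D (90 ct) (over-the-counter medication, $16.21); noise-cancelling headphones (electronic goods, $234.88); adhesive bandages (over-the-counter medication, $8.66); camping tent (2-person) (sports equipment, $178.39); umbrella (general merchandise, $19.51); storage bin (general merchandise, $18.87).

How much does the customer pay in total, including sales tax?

Vitamin D (90 ct) $16.21: over-the-counter medication → 0% → $0.00
Noise-cancelling headphones $234.88: electronic goods → 3% + 2.5% surcharge = 5.5% → $12.92
Adhesive bandages $8.66: over-the-counter medication → 0% → $0.00
Camping tent (2-person) $178.39: sports equipment → 5% → $8.92
Umbrella $19.51: general merchandise → 6% → $1.17
Storage bin $18.87: general merchandise → 6% → $1.13
Subtotal = $476.52; tax = $24.14; total due = $500.66

$500.66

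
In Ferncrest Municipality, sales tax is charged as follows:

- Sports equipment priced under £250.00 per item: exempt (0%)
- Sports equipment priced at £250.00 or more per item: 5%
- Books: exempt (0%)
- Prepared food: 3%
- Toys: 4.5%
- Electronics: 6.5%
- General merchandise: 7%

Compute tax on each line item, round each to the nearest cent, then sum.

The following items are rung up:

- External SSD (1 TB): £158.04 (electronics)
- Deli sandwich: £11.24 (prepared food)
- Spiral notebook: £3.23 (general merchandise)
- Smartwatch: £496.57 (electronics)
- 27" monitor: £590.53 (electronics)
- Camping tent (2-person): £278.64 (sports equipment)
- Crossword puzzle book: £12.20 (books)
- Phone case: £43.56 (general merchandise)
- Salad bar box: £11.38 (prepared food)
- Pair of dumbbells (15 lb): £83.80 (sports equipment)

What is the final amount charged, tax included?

£1788.01

External SSD (1 TB) £158.04: electronics → 6.5% → £10.27
Deli sandwich £11.24: prepared food → 3% → £0.34
Spiral notebook £3.23: general merchandise → 7% → £0.23
Smartwatch £496.57: electronics → 6.5% → £32.28
27" monitor £590.53: electronics → 6.5% → £38.38
Camping tent (2-person) £278.64: sports equipment, £250.00 or more → 5% → £13.93
Crossword puzzle book £12.20: books → 0% → £0.00
Phone case £43.56: general merchandise → 7% → £3.05
Salad bar box £11.38: prepared food → 3% → £0.34
Pair of dumbbells (15 lb) £83.80: sports equipment, under £250.00 → 0% → £0.00
Subtotal = £1689.19; tax = £98.82; total due = £1788.01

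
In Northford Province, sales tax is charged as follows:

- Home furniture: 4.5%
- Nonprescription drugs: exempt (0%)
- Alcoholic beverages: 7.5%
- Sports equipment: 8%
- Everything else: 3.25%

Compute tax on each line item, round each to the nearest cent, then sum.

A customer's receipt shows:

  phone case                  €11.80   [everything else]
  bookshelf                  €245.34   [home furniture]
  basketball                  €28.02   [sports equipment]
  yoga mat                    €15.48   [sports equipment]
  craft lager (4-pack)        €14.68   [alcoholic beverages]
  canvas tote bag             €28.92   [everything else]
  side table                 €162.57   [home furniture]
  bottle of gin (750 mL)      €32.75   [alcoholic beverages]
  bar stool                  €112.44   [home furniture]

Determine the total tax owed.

Phone case €11.80: everything else → 3.25% → €0.38
Bookshelf €245.34: home furniture → 4.5% → €11.04
Basketball €28.02: sports equipment → 8% → €2.24
Yoga mat €15.48: sports equipment → 8% → €1.24
Craft lager (4-pack) €14.68: alcoholic beverages → 7.5% → €1.10
Canvas tote bag €28.92: everything else → 3.25% → €0.94
Side table €162.57: home furniture → 4.5% → €7.32
Bottle of gin (750 mL) €32.75: alcoholic beverages → 7.5% → €2.46
Bar stool €112.44: home furniture → 4.5% → €5.06
Total tax = €0.38 + €11.04 + €2.24 + €1.24 + €1.10 + €0.94 + €7.32 + €2.46 + €5.06 = €31.78

€31.78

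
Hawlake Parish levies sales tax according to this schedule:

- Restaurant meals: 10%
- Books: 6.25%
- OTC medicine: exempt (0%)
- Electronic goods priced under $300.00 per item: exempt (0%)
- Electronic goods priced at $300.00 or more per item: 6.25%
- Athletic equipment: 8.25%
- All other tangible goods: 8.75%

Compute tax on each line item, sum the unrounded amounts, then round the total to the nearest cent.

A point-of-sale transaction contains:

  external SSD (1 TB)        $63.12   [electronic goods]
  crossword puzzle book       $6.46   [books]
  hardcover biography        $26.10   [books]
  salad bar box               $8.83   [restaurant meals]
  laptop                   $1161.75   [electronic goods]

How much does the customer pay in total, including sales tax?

$1341.79

External SSD (1 TB) $63.12: electronic goods, under $300.00 → 0% → $0.00
Crossword puzzle book $6.46: books → 6.25% → $0.40375
Hardcover biography $26.10: books → 6.25% → $1.63125
Salad bar box $8.83: restaurant meals → 10% → $0.883
Laptop $1161.75: electronic goods, $300.00 or more → 6.25% → $72.609375
Subtotal = $1266.26; unrounded tax = $75.527375 → $75.53; total due = $1341.79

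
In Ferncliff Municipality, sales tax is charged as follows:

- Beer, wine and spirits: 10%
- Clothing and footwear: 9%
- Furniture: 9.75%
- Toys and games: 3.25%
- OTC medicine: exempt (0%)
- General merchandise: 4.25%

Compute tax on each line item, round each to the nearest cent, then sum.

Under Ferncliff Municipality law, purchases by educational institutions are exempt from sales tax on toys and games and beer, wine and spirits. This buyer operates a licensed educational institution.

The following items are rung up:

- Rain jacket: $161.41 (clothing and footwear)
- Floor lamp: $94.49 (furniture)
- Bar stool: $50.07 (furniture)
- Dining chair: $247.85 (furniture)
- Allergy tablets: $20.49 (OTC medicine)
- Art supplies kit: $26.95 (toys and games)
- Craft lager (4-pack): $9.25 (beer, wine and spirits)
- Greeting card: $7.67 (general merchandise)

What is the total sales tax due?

$53.12

Rain jacket $161.41: clothing and footwear → 9% → $14.53
Floor lamp $94.49: furniture → 9.75% → $9.21
Bar stool $50.07: furniture → 9.75% → $4.88
Dining chair $247.85: furniture → 9.75% → $24.17
Allergy tablets $20.49: OTC medicine → 0% → $0.00
Art supplies kit $26.95: toys and games, buyer-exempt → 0% → $0.00
Craft lager (4-pack) $9.25: beer, wine and spirits, buyer-exempt → 0% → $0.00
Greeting card $7.67: general merchandise → 4.25% → $0.33
Total tax = $14.53 + $9.21 + $4.88 + $24.17 + $0.33 = $53.12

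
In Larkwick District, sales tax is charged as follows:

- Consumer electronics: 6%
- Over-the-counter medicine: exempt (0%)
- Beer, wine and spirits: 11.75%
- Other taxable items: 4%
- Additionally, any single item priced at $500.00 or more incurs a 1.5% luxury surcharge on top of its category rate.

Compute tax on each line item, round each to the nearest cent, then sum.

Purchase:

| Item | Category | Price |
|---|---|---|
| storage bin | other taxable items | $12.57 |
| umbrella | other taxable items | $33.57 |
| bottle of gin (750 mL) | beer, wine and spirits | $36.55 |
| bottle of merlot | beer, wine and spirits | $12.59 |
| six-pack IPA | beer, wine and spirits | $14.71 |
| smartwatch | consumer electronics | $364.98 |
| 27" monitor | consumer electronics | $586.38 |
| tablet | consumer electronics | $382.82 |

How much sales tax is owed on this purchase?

Storage bin $12.57: other taxable items → 4% → $0.50
Umbrella $33.57: other taxable items → 4% → $1.34
Bottle of gin (750 mL) $36.55: beer, wine and spirits → 11.75% → $4.29
Bottle of merlot $12.59: beer, wine and spirits → 11.75% → $1.48
Six-pack IPA $14.71: beer, wine and spirits → 11.75% → $1.73
Smartwatch $364.98: consumer electronics → 6% → $21.90
27" monitor $586.38: consumer electronics → 6% + 1.5% surcharge = 7.5% → $43.98
Tablet $382.82: consumer electronics → 6% → $22.97
Total tax = $0.50 + $1.34 + $4.29 + $1.48 + $1.73 + $21.90 + $43.98 + $22.97 = $98.19

$98.19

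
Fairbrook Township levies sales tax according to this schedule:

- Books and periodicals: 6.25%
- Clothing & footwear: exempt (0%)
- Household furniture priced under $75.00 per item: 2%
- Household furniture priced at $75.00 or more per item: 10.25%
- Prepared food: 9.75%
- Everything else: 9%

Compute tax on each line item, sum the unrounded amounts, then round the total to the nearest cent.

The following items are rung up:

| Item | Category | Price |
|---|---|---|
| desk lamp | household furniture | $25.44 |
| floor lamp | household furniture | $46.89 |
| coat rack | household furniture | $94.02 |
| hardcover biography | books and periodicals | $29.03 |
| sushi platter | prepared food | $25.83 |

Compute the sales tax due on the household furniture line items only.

Desk lamp $25.44: household furniture, under $75.00 → 2% → $0.5088
Floor lamp $46.89: household furniture, under $75.00 → 2% → $0.9378
Coat rack $94.02: household furniture, $75.00 or more → 10.25% → $9.63705
Tax on household furniture: unrounded sum = $11.08365 → $11.08

$11.08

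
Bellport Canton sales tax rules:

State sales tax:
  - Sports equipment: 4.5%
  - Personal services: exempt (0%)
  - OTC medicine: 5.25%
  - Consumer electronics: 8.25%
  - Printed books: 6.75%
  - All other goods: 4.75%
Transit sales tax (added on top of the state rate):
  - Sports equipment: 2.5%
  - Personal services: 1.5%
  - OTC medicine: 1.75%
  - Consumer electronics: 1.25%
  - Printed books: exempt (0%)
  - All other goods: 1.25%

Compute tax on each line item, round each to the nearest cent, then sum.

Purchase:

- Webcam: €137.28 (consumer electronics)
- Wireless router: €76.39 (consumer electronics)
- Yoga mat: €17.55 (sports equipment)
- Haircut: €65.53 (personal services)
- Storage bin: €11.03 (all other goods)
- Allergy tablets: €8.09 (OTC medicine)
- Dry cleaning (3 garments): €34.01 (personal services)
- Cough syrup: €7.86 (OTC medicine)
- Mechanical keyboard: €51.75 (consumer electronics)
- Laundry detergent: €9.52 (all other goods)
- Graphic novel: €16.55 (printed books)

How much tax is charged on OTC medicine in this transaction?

€1.12

Allergy tablets €8.09: OTC medicine → 5.25% + 1.75% transit = 7% → €0.57
Cough syrup €7.86: OTC medicine → 5.25% + 1.75% transit = 7% → €0.55
Tax on OTC medicine = €0.57 + €0.55 = €1.12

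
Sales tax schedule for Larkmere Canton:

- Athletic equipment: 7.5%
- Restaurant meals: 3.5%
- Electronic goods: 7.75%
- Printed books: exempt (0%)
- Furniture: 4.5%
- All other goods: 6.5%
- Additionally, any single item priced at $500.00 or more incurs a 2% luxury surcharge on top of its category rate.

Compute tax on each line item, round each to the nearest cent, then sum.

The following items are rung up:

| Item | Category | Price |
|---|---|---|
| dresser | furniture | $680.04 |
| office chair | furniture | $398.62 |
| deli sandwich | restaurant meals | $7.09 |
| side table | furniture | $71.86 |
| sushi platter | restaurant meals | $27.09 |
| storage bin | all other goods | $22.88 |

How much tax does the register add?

Dresser $680.04: furniture → 4.5% + 2% surcharge = 6.5% → $44.20
Office chair $398.62: furniture → 4.5% → $17.94
Deli sandwich $7.09: restaurant meals → 3.5% → $0.25
Side table $71.86: furniture → 4.5% → $3.23
Sushi platter $27.09: restaurant meals → 3.5% → $0.95
Storage bin $22.88: all other goods → 6.5% → $1.49
Total tax = $44.20 + $17.94 + $0.25 + $3.23 + $0.95 + $1.49 = $68.06

$68.06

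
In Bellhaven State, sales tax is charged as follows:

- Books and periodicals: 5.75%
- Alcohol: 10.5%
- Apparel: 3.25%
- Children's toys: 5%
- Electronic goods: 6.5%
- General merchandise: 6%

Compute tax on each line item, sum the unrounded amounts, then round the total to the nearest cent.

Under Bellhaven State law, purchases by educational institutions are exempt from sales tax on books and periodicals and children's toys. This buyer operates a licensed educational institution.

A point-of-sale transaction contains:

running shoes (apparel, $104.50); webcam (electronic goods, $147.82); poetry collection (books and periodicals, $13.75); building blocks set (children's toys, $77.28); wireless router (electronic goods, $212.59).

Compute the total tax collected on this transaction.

Running shoes $104.50: apparel → 3.25% → $3.39625
Webcam $147.82: electronic goods → 6.5% → $9.6083
Poetry collection $13.75: books and periodicals, buyer-exempt → 0% → $0.00
Building blocks set $77.28: children's toys, buyer-exempt → 0% → $0.00
Wireless router $212.59: electronic goods → 6.5% → $13.81835
Unrounded tax sum = $26.8229 → $26.82

$26.82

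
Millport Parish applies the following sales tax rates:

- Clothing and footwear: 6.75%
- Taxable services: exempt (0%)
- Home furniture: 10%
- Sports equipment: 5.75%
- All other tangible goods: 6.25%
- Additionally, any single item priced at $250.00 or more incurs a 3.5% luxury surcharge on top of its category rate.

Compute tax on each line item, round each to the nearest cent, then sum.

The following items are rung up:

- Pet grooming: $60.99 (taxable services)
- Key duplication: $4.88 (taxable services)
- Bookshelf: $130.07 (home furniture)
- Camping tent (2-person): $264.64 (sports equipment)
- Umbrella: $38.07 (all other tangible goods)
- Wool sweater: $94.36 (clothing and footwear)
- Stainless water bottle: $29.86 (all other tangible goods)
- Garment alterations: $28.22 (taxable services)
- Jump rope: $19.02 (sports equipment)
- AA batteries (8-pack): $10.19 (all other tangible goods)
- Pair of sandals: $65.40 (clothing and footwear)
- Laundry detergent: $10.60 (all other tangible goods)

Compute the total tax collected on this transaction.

$54.91

Pet grooming $60.99: taxable services → 0% → $0.00
Key duplication $4.88: taxable services → 0% → $0.00
Bookshelf $130.07: home furniture → 10% → $13.01
Camping tent (2-person) $264.64: sports equipment → 5.75% + 3.5% surcharge = 9.25% → $24.48
Umbrella $38.07: all other tangible goods → 6.25% → $2.38
Wool sweater $94.36: clothing and footwear → 6.75% → $6.37
Stainless water bottle $29.86: all other tangible goods → 6.25% → $1.87
Garment alterations $28.22: taxable services → 0% → $0.00
Jump rope $19.02: sports equipment → 5.75% → $1.09
AA batteries (8-pack) $10.19: all other tangible goods → 6.25% → $0.64
Pair of sandals $65.40: clothing and footwear → 6.75% → $4.41
Laundry detergent $10.60: all other tangible goods → 6.25% → $0.66
Total tax = $13.01 + $24.48 + $2.38 + $6.37 + $1.87 + $1.09 + $0.64 + $4.41 + $0.66 = $54.91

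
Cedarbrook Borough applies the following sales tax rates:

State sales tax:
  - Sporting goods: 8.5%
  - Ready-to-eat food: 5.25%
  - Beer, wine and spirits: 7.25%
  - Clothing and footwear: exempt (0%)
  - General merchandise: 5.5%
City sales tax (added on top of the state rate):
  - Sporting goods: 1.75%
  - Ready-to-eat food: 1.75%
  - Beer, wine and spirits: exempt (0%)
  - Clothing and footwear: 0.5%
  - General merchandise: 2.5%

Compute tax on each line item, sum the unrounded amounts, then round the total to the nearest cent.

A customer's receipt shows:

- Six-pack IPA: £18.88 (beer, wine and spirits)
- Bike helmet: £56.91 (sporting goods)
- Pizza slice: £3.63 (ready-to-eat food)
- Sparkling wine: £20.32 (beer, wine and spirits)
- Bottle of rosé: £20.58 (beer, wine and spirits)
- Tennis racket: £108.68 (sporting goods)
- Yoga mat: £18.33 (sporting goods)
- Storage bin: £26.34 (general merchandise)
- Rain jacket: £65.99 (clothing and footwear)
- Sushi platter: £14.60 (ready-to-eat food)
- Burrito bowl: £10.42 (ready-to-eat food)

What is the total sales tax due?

Six-pack IPA £18.88: beer, wine and spirits → 7.25% + 0% city = 7.25% → £1.3688
Bike helmet £56.91: sporting goods → 8.5% + 1.75% city = 10.25% → £5.833275
Pizza slice £3.63: ready-to-eat food → 5.25% + 1.75% city = 7% → £0.2541
Sparkling wine £20.32: beer, wine and spirits → 7.25% + 0% city = 7.25% → £1.4732
Bottle of rosé £20.58: beer, wine and spirits → 7.25% + 0% city = 7.25% → £1.49205
Tennis racket £108.68: sporting goods → 8.5% + 1.75% city = 10.25% → £11.1397
Yoga mat £18.33: sporting goods → 8.5% + 1.75% city = 10.25% → £1.878825
Storage bin £26.34: general merchandise → 5.5% + 2.5% city = 8% → £2.1072
Rain jacket £65.99: clothing and footwear → 0% + 0.5% city = 0.5% → £0.32995
Sushi platter £14.60: ready-to-eat food → 5.25% + 1.75% city = 7% → £1.022
Burrito bowl £10.42: ready-to-eat food → 5.25% + 1.75% city = 7% → £0.7294
Unrounded tax sum = £27.6285 → £27.63

£27.63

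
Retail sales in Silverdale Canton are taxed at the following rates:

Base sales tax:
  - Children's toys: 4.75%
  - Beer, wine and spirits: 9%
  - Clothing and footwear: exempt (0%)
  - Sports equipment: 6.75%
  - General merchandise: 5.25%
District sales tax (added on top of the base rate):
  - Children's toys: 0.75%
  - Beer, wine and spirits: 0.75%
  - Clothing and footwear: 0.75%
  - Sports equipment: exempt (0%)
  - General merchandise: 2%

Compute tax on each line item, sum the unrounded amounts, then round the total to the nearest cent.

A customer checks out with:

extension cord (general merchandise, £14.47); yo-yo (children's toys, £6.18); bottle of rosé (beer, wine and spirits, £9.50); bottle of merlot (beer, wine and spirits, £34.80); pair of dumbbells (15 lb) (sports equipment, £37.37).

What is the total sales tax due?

£8.23

Extension cord £14.47: general merchandise → 5.25% + 2% district = 7.25% → £1.049075
Yo-yo £6.18: children's toys → 4.75% + 0.75% district = 5.5% → £0.3399
Bottle of rosé £9.50: beer, wine and spirits → 9% + 0.75% district = 9.75% → £0.92625
Bottle of merlot £34.80: beer, wine and spirits → 9% + 0.75% district = 9.75% → £3.393
Pair of dumbbells (15 lb) £37.37: sports equipment → 6.75% + 0% district = 6.75% → £2.522475
Unrounded tax sum = £8.2307 → £8.23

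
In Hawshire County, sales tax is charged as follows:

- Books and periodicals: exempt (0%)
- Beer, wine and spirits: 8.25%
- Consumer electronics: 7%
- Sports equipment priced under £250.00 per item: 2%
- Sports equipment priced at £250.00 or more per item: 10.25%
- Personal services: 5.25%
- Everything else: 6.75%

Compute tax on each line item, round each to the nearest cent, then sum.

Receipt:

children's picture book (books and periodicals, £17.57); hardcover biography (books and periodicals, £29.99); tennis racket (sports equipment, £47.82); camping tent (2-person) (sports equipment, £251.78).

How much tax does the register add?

£26.77

Children's picture book £17.57: books and periodicals → 0% → £0.00
Hardcover biography £29.99: books and periodicals → 0% → £0.00
Tennis racket £47.82: sports equipment, under £250.00 → 2% → £0.96
Camping tent (2-person) £251.78: sports equipment, £250.00 or more → 10.25% → £25.81
Total tax = £0.96 + £25.81 = £26.77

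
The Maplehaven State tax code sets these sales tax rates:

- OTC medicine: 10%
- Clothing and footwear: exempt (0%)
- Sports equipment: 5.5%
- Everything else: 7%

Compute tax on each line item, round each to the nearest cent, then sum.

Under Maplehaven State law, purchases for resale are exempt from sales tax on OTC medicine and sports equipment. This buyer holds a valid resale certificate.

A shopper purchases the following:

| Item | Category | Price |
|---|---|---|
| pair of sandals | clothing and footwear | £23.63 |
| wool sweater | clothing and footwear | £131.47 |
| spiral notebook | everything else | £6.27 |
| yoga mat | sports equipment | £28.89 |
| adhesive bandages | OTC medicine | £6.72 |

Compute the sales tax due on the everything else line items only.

£0.44

Spiral notebook £6.27: everything else → 7% → £0.44
Tax on everything else = £0.44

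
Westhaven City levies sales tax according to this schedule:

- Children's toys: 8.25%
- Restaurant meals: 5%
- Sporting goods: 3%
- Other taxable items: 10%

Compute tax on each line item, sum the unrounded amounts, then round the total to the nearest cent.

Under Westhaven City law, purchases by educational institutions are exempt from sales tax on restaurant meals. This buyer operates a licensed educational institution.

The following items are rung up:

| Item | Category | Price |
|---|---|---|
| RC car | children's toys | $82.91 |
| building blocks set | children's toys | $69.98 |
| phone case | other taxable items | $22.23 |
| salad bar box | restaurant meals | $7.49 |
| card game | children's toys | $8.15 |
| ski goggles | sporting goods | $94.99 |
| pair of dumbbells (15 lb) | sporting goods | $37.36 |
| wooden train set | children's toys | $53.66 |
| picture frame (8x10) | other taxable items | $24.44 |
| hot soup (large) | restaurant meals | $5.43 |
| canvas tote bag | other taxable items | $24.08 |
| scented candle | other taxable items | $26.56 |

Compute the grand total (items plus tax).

RC car $82.91: children's toys → 8.25% → $6.840075
Building blocks set $69.98: children's toys → 8.25% → $5.77335
Phone case $22.23: other taxable items → 10% → $2.223
Salad bar box $7.49: restaurant meals, buyer-exempt → 0% → $0.00
Card game $8.15: children's toys → 8.25% → $0.672375
Ski goggles $94.99: sporting goods → 3% → $2.8497
Pair of dumbbells (15 lb) $37.36: sporting goods → 3% → $1.1208
Wooden train set $53.66: children's toys → 8.25% → $4.42695
Picture frame (8x10) $24.44: other taxable items → 10% → $2.444
Hot soup (large) $5.43: restaurant meals, buyer-exempt → 0% → $0.00
Canvas tote bag $24.08: other taxable items → 10% → $2.408
Scented candle $26.56: other taxable items → 10% → $2.656
Subtotal = $457.28; unrounded tax = $31.41425 → $31.41; total due = $488.69

$488.69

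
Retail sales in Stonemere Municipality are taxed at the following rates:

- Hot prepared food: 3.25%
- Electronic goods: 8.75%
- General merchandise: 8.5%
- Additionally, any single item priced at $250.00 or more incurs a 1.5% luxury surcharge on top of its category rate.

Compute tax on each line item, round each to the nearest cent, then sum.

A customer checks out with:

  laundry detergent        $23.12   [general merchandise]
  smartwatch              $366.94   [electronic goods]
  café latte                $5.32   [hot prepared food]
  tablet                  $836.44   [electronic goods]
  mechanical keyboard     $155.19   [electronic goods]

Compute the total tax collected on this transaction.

$139.07

Laundry detergent $23.12: general merchandise → 8.5% → $1.97
Smartwatch $366.94: electronic goods → 8.75% + 1.5% surcharge = 10.25% → $37.61
Café latte $5.32: hot prepared food → 3.25% → $0.17
Tablet $836.44: electronic goods → 8.75% + 1.5% surcharge = 10.25% → $85.74
Mechanical keyboard $155.19: electronic goods → 8.75% → $13.58
Total tax = $1.97 + $37.61 + $0.17 + $85.74 + $13.58 = $139.07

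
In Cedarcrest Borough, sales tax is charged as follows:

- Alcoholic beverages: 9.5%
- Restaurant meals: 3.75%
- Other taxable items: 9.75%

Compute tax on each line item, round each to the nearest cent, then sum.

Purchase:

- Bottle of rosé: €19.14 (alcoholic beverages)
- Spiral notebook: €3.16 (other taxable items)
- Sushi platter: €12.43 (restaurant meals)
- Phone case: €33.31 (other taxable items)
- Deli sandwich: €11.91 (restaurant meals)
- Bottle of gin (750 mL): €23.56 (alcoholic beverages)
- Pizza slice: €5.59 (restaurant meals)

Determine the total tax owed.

Bottle of rosé €19.14: alcoholic beverages → 9.5% → €1.82
Spiral notebook €3.16: other taxable items → 9.75% → €0.31
Sushi platter €12.43: restaurant meals → 3.75% → €0.47
Phone case €33.31: other taxable items → 9.75% → €3.25
Deli sandwich €11.91: restaurant meals → 3.75% → €0.45
Bottle of gin (750 mL) €23.56: alcoholic beverages → 9.5% → €2.24
Pizza slice €5.59: restaurant meals → 3.75% → €0.21
Total tax = €1.82 + €0.31 + €0.47 + €3.25 + €0.45 + €2.24 + €0.21 = €8.75

€8.75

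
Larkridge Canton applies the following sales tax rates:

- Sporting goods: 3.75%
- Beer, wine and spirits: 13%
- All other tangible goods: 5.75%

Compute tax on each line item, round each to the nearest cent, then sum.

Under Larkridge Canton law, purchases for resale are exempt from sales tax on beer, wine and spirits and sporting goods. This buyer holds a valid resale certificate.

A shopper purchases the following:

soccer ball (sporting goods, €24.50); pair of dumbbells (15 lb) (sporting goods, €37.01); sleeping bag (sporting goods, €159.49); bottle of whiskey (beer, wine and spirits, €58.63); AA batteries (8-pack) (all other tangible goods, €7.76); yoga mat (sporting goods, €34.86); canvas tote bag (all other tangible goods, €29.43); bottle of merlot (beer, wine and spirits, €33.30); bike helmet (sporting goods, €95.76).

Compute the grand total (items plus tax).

€482.88

Soccer ball €24.50: sporting goods, buyer-exempt → 0% → €0.00
Pair of dumbbells (15 lb) €37.01: sporting goods, buyer-exempt → 0% → €0.00
Sleeping bag €159.49: sporting goods, buyer-exempt → 0% → €0.00
Bottle of whiskey €58.63: beer, wine and spirits, buyer-exempt → 0% → €0.00
AA batteries (8-pack) €7.76: all other tangible goods → 5.75% → €0.45
Yoga mat €34.86: sporting goods, buyer-exempt → 0% → €0.00
Canvas tote bag €29.43: all other tangible goods → 5.75% → €1.69
Bottle of merlot €33.30: beer, wine and spirits, buyer-exempt → 0% → €0.00
Bike helmet €95.76: sporting goods, buyer-exempt → 0% → €0.00
Subtotal = €480.74; tax = €2.14; total due = €482.88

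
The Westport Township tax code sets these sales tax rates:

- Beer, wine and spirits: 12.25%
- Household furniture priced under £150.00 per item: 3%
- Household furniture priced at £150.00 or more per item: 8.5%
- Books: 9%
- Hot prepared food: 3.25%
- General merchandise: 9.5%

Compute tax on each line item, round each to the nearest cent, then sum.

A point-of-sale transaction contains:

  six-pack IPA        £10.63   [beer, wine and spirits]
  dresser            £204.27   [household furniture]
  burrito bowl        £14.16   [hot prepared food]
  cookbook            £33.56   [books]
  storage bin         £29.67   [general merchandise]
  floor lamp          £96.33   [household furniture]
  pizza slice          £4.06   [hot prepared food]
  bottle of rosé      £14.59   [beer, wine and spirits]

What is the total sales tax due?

Six-pack IPA £10.63: beer, wine and spirits → 12.25% → £1.30
Dresser £204.27: household furniture, £150.00 or more → 8.5% → £17.36
Burrito bowl £14.16: hot prepared food → 3.25% → £0.46
Cookbook £33.56: books → 9% → £3.02
Storage bin £29.67: general merchandise → 9.5% → £2.82
Floor lamp £96.33: household furniture, under £150.00 → 3% → £2.89
Pizza slice £4.06: hot prepared food → 3.25% → £0.13
Bottle of rosé £14.59: beer, wine and spirits → 12.25% → £1.79
Total tax = £1.30 + £17.36 + £0.46 + £3.02 + £2.82 + £2.89 + £0.13 + £1.79 = £29.77

£29.77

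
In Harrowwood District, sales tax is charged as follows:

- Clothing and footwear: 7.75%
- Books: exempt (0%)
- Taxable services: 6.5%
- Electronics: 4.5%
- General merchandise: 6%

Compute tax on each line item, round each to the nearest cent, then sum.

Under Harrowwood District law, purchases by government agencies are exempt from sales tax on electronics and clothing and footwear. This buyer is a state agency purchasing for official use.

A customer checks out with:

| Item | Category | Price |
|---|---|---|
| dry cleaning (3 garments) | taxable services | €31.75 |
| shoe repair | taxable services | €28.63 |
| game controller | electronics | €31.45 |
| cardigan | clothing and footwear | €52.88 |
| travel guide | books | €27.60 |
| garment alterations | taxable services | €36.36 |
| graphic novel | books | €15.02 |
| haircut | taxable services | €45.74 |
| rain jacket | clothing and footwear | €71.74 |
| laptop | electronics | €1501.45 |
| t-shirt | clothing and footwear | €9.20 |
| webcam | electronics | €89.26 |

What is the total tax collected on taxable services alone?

Dry cleaning (3 garments) €31.75: taxable services → 6.5% → €2.06
Shoe repair €28.63: taxable services → 6.5% → €1.86
Garment alterations €36.36: taxable services → 6.5% → €2.36
Haircut €45.74: taxable services → 6.5% → €2.97
Tax on taxable services = €2.06 + €1.86 + €2.36 + €2.97 = €9.25

€9.25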